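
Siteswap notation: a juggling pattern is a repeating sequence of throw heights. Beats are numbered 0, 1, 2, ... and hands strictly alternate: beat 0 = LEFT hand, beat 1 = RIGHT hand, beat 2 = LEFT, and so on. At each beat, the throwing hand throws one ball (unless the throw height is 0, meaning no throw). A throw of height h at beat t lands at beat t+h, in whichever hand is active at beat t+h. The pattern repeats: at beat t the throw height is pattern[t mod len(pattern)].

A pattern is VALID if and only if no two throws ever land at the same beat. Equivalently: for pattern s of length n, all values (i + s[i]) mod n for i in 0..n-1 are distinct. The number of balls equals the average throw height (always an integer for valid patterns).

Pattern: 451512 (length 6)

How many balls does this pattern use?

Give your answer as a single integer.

Answer: 3

Derivation:
Pattern = [4, 5, 1, 5, 1, 2], length n = 6
  position 0: throw height = 4, running sum = 4
  position 1: throw height = 5, running sum = 9
  position 2: throw height = 1, running sum = 10
  position 3: throw height = 5, running sum = 15
  position 4: throw height = 1, running sum = 16
  position 5: throw height = 2, running sum = 18
Total sum = 18; balls = sum / n = 18 / 6 = 3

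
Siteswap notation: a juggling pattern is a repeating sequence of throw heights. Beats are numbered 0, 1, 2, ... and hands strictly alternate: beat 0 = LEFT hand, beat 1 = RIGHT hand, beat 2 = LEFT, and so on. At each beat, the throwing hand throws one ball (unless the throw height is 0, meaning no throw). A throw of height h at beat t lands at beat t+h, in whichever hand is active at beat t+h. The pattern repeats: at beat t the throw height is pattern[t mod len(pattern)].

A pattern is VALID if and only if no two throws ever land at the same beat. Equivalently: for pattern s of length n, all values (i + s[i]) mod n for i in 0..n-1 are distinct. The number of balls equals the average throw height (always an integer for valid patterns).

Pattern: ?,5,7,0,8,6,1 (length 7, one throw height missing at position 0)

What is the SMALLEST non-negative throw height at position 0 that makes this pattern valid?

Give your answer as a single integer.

i=0: s[i]=? (unknown)
i=1: (1 + 5) mod 7 = 6
i=2: (2 + 7) mod 7 = 2
i=3: (3 + 0) mod 7 = 3
i=4: (4 + 8) mod 7 = 5
i=5: (5 + 6) mod 7 = 4
i=6: (6 + 1) mod 7 = 0
Known residues: [0, 2, 3, 4, 5, 6]; need a permutation of 0..6, so missing residue r = 1
Need (0 + s) mod 7 = 1; smallest s = (1 - 0) mod 7 = 1

Answer: 1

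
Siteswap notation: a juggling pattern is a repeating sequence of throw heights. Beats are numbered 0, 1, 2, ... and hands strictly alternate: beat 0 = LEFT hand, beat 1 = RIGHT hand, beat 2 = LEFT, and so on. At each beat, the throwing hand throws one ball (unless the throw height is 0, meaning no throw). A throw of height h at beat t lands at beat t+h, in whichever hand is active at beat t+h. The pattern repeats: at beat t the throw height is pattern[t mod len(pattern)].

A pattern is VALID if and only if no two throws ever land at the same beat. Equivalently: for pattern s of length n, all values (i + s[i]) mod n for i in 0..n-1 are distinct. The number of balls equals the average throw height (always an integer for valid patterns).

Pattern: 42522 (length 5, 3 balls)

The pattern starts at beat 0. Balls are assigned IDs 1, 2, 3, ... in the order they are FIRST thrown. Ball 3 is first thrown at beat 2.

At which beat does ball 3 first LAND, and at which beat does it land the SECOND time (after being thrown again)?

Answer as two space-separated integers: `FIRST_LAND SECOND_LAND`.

Beat 0 (L): throw ball1 h=4 -> lands@4:L; in-air after throw: [b1@4:L]
Beat 1 (R): throw ball2 h=2 -> lands@3:R; in-air after throw: [b2@3:R b1@4:L]
Beat 2 (L): throw ball3 h=5 -> lands@7:R; in-air after throw: [b2@3:R b1@4:L b3@7:R]
Beat 3 (R): throw ball2 h=2 -> lands@5:R; in-air after throw: [b1@4:L b2@5:R b3@7:R]
Beat 4 (L): throw ball1 h=2 -> lands@6:L; in-air after throw: [b2@5:R b1@6:L b3@7:R]
Beat 5 (R): throw ball2 h=4 -> lands@9:R; in-air after throw: [b1@6:L b3@7:R b2@9:R]
Beat 6 (L): throw ball1 h=2 -> lands@8:L; in-air after throw: [b3@7:R b1@8:L b2@9:R]
Beat 7 (R): throw ball3 h=5 -> lands@12:L; in-air after throw: [b1@8:L b2@9:R b3@12:L]
Beat 8 (L): throw ball1 h=2 -> lands@10:L; in-air after throw: [b2@9:R b1@10:L b3@12:L]
Beat 9 (R): throw ball2 h=2 -> lands@11:R; in-air after throw: [b1@10:L b2@11:R b3@12:L]
Beat 10 (L): throw ball1 h=4 -> lands@14:L; in-air after throw: [b2@11:R b3@12:L b1@14:L]
Beat 11 (R): throw ball2 h=2 -> lands@13:R; in-air after throw: [b3@12:L b2@13:R b1@14:L]
Beat 12 (L): throw ball3 h=5 -> lands@17:R; in-air after throw: [b2@13:R b1@14:L b3@17:R]
Ball 3: thrown@2 h=5 -> first land @7; rethrown@7 h=5 -> second land @12

Answer: 7 12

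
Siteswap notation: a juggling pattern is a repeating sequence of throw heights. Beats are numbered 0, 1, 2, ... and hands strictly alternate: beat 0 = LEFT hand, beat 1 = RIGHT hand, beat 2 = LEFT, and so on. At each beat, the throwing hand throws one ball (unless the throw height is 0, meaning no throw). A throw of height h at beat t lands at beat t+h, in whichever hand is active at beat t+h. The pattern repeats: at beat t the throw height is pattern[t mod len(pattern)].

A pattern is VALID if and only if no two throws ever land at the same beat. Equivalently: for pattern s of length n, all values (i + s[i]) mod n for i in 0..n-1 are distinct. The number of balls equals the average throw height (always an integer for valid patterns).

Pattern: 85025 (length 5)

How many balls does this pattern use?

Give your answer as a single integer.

Pattern = [8, 5, 0, 2, 5], length n = 5
  position 0: throw height = 8, running sum = 8
  position 1: throw height = 5, running sum = 13
  position 2: throw height = 0, running sum = 13
  position 3: throw height = 2, running sum = 15
  position 4: throw height = 5, running sum = 20
Total sum = 20; balls = sum / n = 20 / 5 = 4

Answer: 4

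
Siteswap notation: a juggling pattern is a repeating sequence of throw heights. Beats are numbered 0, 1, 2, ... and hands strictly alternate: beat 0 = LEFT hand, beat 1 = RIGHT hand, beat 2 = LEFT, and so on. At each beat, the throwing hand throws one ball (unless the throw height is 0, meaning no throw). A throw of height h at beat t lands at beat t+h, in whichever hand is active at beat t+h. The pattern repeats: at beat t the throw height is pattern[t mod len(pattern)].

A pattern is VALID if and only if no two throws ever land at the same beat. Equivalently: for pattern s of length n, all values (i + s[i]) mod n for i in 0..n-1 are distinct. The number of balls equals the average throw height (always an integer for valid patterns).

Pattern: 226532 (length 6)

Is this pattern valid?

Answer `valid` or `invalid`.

Answer: invalid

Derivation:
i=0: (i + s[i]) mod n = (0 + 2) mod 6 = 2
i=1: (i + s[i]) mod n = (1 + 2) mod 6 = 3
i=2: (i + s[i]) mod n = (2 + 6) mod 6 = 2
i=3: (i + s[i]) mod n = (3 + 5) mod 6 = 2
i=4: (i + s[i]) mod n = (4 + 3) mod 6 = 1
i=5: (i + s[i]) mod n = (5 + 2) mod 6 = 1
Residues: [2, 3, 2, 2, 1, 1], distinct: False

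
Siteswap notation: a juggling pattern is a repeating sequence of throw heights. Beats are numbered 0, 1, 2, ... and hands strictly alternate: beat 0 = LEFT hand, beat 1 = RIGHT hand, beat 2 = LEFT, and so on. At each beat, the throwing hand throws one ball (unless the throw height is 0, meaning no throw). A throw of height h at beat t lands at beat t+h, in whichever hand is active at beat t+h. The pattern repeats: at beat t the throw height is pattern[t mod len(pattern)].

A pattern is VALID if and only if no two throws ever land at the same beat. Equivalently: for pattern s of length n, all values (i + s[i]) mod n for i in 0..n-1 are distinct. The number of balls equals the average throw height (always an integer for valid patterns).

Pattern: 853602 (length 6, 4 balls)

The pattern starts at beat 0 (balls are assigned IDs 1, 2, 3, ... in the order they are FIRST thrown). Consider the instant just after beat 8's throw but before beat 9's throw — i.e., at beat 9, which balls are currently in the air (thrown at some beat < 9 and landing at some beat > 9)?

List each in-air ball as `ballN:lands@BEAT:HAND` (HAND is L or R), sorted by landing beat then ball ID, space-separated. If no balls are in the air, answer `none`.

Answer: ball1:lands@11:R ball3:lands@12:L ball2:lands@14:L

Derivation:
Beat 0 (L): throw ball1 h=8 -> lands@8:L; in-air after throw: [b1@8:L]
Beat 1 (R): throw ball2 h=5 -> lands@6:L; in-air after throw: [b2@6:L b1@8:L]
Beat 2 (L): throw ball3 h=3 -> lands@5:R; in-air after throw: [b3@5:R b2@6:L b1@8:L]
Beat 3 (R): throw ball4 h=6 -> lands@9:R; in-air after throw: [b3@5:R b2@6:L b1@8:L b4@9:R]
Beat 5 (R): throw ball3 h=2 -> lands@7:R; in-air after throw: [b2@6:L b3@7:R b1@8:L b4@9:R]
Beat 6 (L): throw ball2 h=8 -> lands@14:L; in-air after throw: [b3@7:R b1@8:L b4@9:R b2@14:L]
Beat 7 (R): throw ball3 h=5 -> lands@12:L; in-air after throw: [b1@8:L b4@9:R b3@12:L b2@14:L]
Beat 8 (L): throw ball1 h=3 -> lands@11:R; in-air after throw: [b4@9:R b1@11:R b3@12:L b2@14:L]
Beat 9 (R): throw ball4 h=6 -> lands@15:R; in-air after throw: [b1@11:R b3@12:L b2@14:L b4@15:R]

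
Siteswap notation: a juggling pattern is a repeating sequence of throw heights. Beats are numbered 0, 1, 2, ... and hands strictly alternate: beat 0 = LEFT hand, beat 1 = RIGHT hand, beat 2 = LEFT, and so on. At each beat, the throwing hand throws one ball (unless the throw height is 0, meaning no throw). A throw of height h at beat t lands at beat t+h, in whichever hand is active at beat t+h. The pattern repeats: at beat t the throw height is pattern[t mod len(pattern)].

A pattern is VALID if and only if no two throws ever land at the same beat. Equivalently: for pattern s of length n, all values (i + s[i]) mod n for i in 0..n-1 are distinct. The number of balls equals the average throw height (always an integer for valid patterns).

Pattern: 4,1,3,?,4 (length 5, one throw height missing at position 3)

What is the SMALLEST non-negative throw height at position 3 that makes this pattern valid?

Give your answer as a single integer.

i=0: (0 + 4) mod 5 = 4
i=1: (1 + 1) mod 5 = 2
i=2: (2 + 3) mod 5 = 0
i=3: s[i]=? (unknown)
i=4: (4 + 4) mod 5 = 3
Known residues: [0, 2, 3, 4]; need a permutation of 0..4, so missing residue r = 1
Need (3 + s) mod 5 = 1; smallest s = (1 - 3) mod 5 = 3

Answer: 3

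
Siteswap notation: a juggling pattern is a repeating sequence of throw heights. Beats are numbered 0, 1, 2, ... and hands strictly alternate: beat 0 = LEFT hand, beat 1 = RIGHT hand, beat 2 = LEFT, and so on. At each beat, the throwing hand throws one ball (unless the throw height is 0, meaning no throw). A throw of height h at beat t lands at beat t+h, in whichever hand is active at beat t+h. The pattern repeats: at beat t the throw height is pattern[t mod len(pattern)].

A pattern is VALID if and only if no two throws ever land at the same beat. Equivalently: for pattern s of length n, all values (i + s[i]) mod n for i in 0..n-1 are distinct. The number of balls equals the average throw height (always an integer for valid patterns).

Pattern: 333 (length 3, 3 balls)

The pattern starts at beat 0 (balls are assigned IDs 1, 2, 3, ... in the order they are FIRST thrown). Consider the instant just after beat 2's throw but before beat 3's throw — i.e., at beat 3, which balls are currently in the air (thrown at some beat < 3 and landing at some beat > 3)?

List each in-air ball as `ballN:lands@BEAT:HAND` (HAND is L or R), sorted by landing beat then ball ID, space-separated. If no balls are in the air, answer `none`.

Answer: ball2:lands@4:L ball3:lands@5:R

Derivation:
Beat 0 (L): throw ball1 h=3 -> lands@3:R; in-air after throw: [b1@3:R]
Beat 1 (R): throw ball2 h=3 -> lands@4:L; in-air after throw: [b1@3:R b2@4:L]
Beat 2 (L): throw ball3 h=3 -> lands@5:R; in-air after throw: [b1@3:R b2@4:L b3@5:R]
Beat 3 (R): throw ball1 h=3 -> lands@6:L; in-air after throw: [b2@4:L b3@5:R b1@6:L]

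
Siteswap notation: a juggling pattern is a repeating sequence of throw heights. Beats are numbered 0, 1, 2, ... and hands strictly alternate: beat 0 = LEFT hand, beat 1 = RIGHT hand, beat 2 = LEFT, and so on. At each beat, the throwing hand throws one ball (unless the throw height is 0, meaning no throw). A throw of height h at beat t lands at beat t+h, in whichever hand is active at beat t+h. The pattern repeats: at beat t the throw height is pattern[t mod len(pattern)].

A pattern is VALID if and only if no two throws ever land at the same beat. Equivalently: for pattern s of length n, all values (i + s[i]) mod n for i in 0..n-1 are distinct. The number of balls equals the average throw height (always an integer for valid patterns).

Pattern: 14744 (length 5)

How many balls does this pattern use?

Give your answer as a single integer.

Pattern = [1, 4, 7, 4, 4], length n = 5
  position 0: throw height = 1, running sum = 1
  position 1: throw height = 4, running sum = 5
  position 2: throw height = 7, running sum = 12
  position 3: throw height = 4, running sum = 16
  position 4: throw height = 4, running sum = 20
Total sum = 20; balls = sum / n = 20 / 5 = 4

Answer: 4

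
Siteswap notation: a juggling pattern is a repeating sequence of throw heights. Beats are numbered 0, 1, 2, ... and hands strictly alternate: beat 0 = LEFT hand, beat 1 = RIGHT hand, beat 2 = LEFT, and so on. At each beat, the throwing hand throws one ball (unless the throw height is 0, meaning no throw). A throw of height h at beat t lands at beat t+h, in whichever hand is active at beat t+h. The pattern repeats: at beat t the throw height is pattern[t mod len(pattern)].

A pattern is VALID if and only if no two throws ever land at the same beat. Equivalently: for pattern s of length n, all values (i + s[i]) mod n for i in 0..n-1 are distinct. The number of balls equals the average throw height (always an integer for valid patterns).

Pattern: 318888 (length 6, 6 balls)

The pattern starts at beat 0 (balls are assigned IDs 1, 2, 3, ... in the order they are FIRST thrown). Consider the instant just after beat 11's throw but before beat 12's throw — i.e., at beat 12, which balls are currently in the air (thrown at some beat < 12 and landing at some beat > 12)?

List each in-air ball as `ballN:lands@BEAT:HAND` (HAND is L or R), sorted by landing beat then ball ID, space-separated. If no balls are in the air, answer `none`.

Answer: ball4:lands@13:R ball6:lands@16:L ball5:lands@17:R ball2:lands@18:L ball1:lands@19:R

Derivation:
Beat 0 (L): throw ball1 h=3 -> lands@3:R; in-air after throw: [b1@3:R]
Beat 1 (R): throw ball2 h=1 -> lands@2:L; in-air after throw: [b2@2:L b1@3:R]
Beat 2 (L): throw ball2 h=8 -> lands@10:L; in-air after throw: [b1@3:R b2@10:L]
Beat 3 (R): throw ball1 h=8 -> lands@11:R; in-air after throw: [b2@10:L b1@11:R]
Beat 4 (L): throw ball3 h=8 -> lands@12:L; in-air after throw: [b2@10:L b1@11:R b3@12:L]
Beat 5 (R): throw ball4 h=8 -> lands@13:R; in-air after throw: [b2@10:L b1@11:R b3@12:L b4@13:R]
Beat 6 (L): throw ball5 h=3 -> lands@9:R; in-air after throw: [b5@9:R b2@10:L b1@11:R b3@12:L b4@13:R]
Beat 7 (R): throw ball6 h=1 -> lands@8:L; in-air after throw: [b6@8:L b5@9:R b2@10:L b1@11:R b3@12:L b4@13:R]
Beat 8 (L): throw ball6 h=8 -> lands@16:L; in-air after throw: [b5@9:R b2@10:L b1@11:R b3@12:L b4@13:R b6@16:L]
Beat 9 (R): throw ball5 h=8 -> lands@17:R; in-air after throw: [b2@10:L b1@11:R b3@12:L b4@13:R b6@16:L b5@17:R]
Beat 10 (L): throw ball2 h=8 -> lands@18:L; in-air after throw: [b1@11:R b3@12:L b4@13:R b6@16:L b5@17:R b2@18:L]
Beat 11 (R): throw ball1 h=8 -> lands@19:R; in-air after throw: [b3@12:L b4@13:R b6@16:L b5@17:R b2@18:L b1@19:R]
Beat 12 (L): throw ball3 h=3 -> lands@15:R; in-air after throw: [b4@13:R b3@15:R b6@16:L b5@17:R b2@18:L b1@19:R]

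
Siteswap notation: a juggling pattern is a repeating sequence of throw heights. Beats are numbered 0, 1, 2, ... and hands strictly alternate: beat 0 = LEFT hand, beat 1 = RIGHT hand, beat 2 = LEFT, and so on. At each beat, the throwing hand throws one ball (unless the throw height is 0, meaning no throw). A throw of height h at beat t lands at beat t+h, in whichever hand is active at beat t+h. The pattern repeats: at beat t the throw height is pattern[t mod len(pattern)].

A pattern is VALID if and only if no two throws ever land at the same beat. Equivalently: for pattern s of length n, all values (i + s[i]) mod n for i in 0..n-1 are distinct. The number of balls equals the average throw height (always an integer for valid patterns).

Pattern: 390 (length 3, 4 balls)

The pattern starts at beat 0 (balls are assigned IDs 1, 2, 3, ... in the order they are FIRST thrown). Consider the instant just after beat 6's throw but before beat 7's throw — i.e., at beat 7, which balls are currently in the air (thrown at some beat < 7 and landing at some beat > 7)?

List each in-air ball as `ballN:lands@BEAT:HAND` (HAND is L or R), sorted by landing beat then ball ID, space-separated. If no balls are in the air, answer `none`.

Answer: ball1:lands@9:R ball2:lands@10:L ball3:lands@13:R

Derivation:
Beat 0 (L): throw ball1 h=3 -> lands@3:R; in-air after throw: [b1@3:R]
Beat 1 (R): throw ball2 h=9 -> lands@10:L; in-air after throw: [b1@3:R b2@10:L]
Beat 3 (R): throw ball1 h=3 -> lands@6:L; in-air after throw: [b1@6:L b2@10:L]
Beat 4 (L): throw ball3 h=9 -> lands@13:R; in-air after throw: [b1@6:L b2@10:L b3@13:R]
Beat 6 (L): throw ball1 h=3 -> lands@9:R; in-air after throw: [b1@9:R b2@10:L b3@13:R]
Beat 7 (R): throw ball4 h=9 -> lands@16:L; in-air after throw: [b1@9:R b2@10:L b3@13:R b4@16:L]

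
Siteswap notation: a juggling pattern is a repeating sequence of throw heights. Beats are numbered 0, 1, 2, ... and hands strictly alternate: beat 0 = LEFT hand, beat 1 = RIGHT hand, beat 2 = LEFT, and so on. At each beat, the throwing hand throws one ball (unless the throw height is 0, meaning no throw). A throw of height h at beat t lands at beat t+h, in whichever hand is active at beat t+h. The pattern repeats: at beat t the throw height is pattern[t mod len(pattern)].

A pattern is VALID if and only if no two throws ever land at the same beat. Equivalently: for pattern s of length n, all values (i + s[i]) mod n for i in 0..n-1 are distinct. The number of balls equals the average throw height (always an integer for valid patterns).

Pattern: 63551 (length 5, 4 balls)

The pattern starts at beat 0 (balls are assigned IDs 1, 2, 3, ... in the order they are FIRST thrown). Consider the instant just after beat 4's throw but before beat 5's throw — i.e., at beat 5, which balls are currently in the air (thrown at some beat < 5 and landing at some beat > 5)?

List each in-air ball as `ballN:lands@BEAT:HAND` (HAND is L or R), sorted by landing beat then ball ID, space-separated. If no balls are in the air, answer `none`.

Beat 0 (L): throw ball1 h=6 -> lands@6:L; in-air after throw: [b1@6:L]
Beat 1 (R): throw ball2 h=3 -> lands@4:L; in-air after throw: [b2@4:L b1@6:L]
Beat 2 (L): throw ball3 h=5 -> lands@7:R; in-air after throw: [b2@4:L b1@6:L b3@7:R]
Beat 3 (R): throw ball4 h=5 -> lands@8:L; in-air after throw: [b2@4:L b1@6:L b3@7:R b4@8:L]
Beat 4 (L): throw ball2 h=1 -> lands@5:R; in-air after throw: [b2@5:R b1@6:L b3@7:R b4@8:L]
Beat 5 (R): throw ball2 h=6 -> lands@11:R; in-air after throw: [b1@6:L b3@7:R b4@8:L b2@11:R]

Answer: ball1:lands@6:L ball3:lands@7:R ball4:lands@8:L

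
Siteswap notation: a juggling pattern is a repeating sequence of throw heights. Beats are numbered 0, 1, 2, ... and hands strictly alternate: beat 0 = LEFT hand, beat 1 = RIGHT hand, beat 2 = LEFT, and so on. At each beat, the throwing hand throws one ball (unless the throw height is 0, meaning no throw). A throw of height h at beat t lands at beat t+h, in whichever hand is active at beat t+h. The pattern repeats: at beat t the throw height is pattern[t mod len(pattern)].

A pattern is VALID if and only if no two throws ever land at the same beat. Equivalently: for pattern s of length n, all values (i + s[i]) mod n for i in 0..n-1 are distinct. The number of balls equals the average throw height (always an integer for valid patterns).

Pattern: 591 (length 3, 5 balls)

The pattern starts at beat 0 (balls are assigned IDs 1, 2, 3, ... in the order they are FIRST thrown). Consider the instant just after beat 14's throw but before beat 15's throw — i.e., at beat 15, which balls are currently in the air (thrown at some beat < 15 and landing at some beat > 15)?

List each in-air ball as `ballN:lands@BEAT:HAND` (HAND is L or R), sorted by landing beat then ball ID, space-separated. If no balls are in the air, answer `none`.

Answer: ball5:lands@16:L ball1:lands@17:R ball2:lands@19:R ball4:lands@22:L

Derivation:
Beat 0 (L): throw ball1 h=5 -> lands@5:R; in-air after throw: [b1@5:R]
Beat 1 (R): throw ball2 h=9 -> lands@10:L; in-air after throw: [b1@5:R b2@10:L]
Beat 2 (L): throw ball3 h=1 -> lands@3:R; in-air after throw: [b3@3:R b1@5:R b2@10:L]
Beat 3 (R): throw ball3 h=5 -> lands@8:L; in-air after throw: [b1@5:R b3@8:L b2@10:L]
Beat 4 (L): throw ball4 h=9 -> lands@13:R; in-air after throw: [b1@5:R b3@8:L b2@10:L b4@13:R]
Beat 5 (R): throw ball1 h=1 -> lands@6:L; in-air after throw: [b1@6:L b3@8:L b2@10:L b4@13:R]
Beat 6 (L): throw ball1 h=5 -> lands@11:R; in-air after throw: [b3@8:L b2@10:L b1@11:R b4@13:R]
Beat 7 (R): throw ball5 h=9 -> lands@16:L; in-air after throw: [b3@8:L b2@10:L b1@11:R b4@13:R b5@16:L]
Beat 8 (L): throw ball3 h=1 -> lands@9:R; in-air after throw: [b3@9:R b2@10:L b1@11:R b4@13:R b5@16:L]
Beat 9 (R): throw ball3 h=5 -> lands@14:L; in-air after throw: [b2@10:L b1@11:R b4@13:R b3@14:L b5@16:L]
Beat 10 (L): throw ball2 h=9 -> lands@19:R; in-air after throw: [b1@11:R b4@13:R b3@14:L b5@16:L b2@19:R]
Beat 11 (R): throw ball1 h=1 -> lands@12:L; in-air after throw: [b1@12:L b4@13:R b3@14:L b5@16:L b2@19:R]
Beat 12 (L): throw ball1 h=5 -> lands@17:R; in-air after throw: [b4@13:R b3@14:L b5@16:L b1@17:R b2@19:R]
Beat 13 (R): throw ball4 h=9 -> lands@22:L; in-air after throw: [b3@14:L b5@16:L b1@17:R b2@19:R b4@22:L]
Beat 14 (L): throw ball3 h=1 -> lands@15:R; in-air after throw: [b3@15:R b5@16:L b1@17:R b2@19:R b4@22:L]
Beat 15 (R): throw ball3 h=5 -> lands@20:L; in-air after throw: [b5@16:L b1@17:R b2@19:R b3@20:L b4@22:L]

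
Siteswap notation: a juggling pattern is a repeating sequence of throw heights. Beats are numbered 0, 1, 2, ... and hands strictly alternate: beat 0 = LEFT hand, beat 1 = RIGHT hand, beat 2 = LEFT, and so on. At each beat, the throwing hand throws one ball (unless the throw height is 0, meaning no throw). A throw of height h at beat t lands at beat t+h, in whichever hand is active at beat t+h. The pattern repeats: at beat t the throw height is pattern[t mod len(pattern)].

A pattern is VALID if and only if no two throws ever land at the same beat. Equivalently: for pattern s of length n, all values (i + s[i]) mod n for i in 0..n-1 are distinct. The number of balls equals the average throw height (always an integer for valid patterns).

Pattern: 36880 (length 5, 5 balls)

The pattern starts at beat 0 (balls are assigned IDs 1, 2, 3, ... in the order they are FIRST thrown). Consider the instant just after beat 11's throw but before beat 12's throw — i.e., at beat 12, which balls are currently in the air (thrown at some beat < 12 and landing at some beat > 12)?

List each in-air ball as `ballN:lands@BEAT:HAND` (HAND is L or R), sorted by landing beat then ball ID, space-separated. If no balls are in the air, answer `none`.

Answer: ball3:lands@13:R ball2:lands@15:R ball4:lands@16:L ball1:lands@17:R

Derivation:
Beat 0 (L): throw ball1 h=3 -> lands@3:R; in-air after throw: [b1@3:R]
Beat 1 (R): throw ball2 h=6 -> lands@7:R; in-air after throw: [b1@3:R b2@7:R]
Beat 2 (L): throw ball3 h=8 -> lands@10:L; in-air after throw: [b1@3:R b2@7:R b3@10:L]
Beat 3 (R): throw ball1 h=8 -> lands@11:R; in-air after throw: [b2@7:R b3@10:L b1@11:R]
Beat 5 (R): throw ball4 h=3 -> lands@8:L; in-air after throw: [b2@7:R b4@8:L b3@10:L b1@11:R]
Beat 6 (L): throw ball5 h=6 -> lands@12:L; in-air after throw: [b2@7:R b4@8:L b3@10:L b1@11:R b5@12:L]
Beat 7 (R): throw ball2 h=8 -> lands@15:R; in-air after throw: [b4@8:L b3@10:L b1@11:R b5@12:L b2@15:R]
Beat 8 (L): throw ball4 h=8 -> lands@16:L; in-air after throw: [b3@10:L b1@11:R b5@12:L b2@15:R b4@16:L]
Beat 10 (L): throw ball3 h=3 -> lands@13:R; in-air after throw: [b1@11:R b5@12:L b3@13:R b2@15:R b4@16:L]
Beat 11 (R): throw ball1 h=6 -> lands@17:R; in-air after throw: [b5@12:L b3@13:R b2@15:R b4@16:L b1@17:R]
Beat 12 (L): throw ball5 h=8 -> lands@20:L; in-air after throw: [b3@13:R b2@15:R b4@16:L b1@17:R b5@20:L]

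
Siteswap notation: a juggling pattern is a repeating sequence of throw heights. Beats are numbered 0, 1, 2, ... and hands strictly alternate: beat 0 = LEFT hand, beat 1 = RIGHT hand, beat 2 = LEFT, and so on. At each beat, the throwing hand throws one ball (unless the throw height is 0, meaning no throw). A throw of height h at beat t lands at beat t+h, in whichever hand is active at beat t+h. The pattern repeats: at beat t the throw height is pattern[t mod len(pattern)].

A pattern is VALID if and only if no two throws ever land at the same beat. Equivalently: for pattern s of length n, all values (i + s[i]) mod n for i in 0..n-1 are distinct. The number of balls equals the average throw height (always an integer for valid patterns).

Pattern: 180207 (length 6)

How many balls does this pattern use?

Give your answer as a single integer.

Answer: 3

Derivation:
Pattern = [1, 8, 0, 2, 0, 7], length n = 6
  position 0: throw height = 1, running sum = 1
  position 1: throw height = 8, running sum = 9
  position 2: throw height = 0, running sum = 9
  position 3: throw height = 2, running sum = 11
  position 4: throw height = 0, running sum = 11
  position 5: throw height = 7, running sum = 18
Total sum = 18; balls = sum / n = 18 / 6 = 3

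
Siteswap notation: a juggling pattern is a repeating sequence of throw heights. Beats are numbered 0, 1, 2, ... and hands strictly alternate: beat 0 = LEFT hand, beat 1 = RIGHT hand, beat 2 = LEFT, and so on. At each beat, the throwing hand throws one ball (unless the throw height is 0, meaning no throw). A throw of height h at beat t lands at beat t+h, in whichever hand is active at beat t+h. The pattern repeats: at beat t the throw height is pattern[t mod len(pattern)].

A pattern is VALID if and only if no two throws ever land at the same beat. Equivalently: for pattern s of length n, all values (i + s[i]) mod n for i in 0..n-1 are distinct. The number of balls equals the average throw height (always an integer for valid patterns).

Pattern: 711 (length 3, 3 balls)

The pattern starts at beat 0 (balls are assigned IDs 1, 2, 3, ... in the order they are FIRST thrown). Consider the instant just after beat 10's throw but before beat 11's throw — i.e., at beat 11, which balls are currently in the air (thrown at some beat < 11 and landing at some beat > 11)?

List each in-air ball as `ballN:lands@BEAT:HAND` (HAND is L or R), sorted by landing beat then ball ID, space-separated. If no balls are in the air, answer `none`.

Answer: ball3:lands@13:R ball1:lands@16:L

Derivation:
Beat 0 (L): throw ball1 h=7 -> lands@7:R; in-air after throw: [b1@7:R]
Beat 1 (R): throw ball2 h=1 -> lands@2:L; in-air after throw: [b2@2:L b1@7:R]
Beat 2 (L): throw ball2 h=1 -> lands@3:R; in-air after throw: [b2@3:R b1@7:R]
Beat 3 (R): throw ball2 h=7 -> lands@10:L; in-air after throw: [b1@7:R b2@10:L]
Beat 4 (L): throw ball3 h=1 -> lands@5:R; in-air after throw: [b3@5:R b1@7:R b2@10:L]
Beat 5 (R): throw ball3 h=1 -> lands@6:L; in-air after throw: [b3@6:L b1@7:R b2@10:L]
Beat 6 (L): throw ball3 h=7 -> lands@13:R; in-air after throw: [b1@7:R b2@10:L b3@13:R]
Beat 7 (R): throw ball1 h=1 -> lands@8:L; in-air after throw: [b1@8:L b2@10:L b3@13:R]
Beat 8 (L): throw ball1 h=1 -> lands@9:R; in-air after throw: [b1@9:R b2@10:L b3@13:R]
Beat 9 (R): throw ball1 h=7 -> lands@16:L; in-air after throw: [b2@10:L b3@13:R b1@16:L]
Beat 10 (L): throw ball2 h=1 -> lands@11:R; in-air after throw: [b2@11:R b3@13:R b1@16:L]
Beat 11 (R): throw ball2 h=1 -> lands@12:L; in-air after throw: [b2@12:L b3@13:R b1@16:L]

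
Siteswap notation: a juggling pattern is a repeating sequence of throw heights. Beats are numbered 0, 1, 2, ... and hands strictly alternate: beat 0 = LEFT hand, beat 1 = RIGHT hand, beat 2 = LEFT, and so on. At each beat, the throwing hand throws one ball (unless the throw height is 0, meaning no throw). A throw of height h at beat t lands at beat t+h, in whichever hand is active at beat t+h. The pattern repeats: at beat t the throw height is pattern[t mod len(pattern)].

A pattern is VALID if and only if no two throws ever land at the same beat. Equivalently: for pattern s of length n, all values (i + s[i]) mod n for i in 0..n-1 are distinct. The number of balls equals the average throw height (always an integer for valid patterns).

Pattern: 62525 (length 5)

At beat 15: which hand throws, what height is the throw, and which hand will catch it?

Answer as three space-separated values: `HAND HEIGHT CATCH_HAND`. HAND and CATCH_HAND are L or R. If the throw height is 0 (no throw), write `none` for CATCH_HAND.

Answer: R 6 R

Derivation:
Beat 15: 15 mod 2 = 1, so hand = R
Throw height = pattern[15 mod 5] = pattern[0] = 6
Lands at beat 15+6=21, 21 mod 2 = 1, so catch hand = R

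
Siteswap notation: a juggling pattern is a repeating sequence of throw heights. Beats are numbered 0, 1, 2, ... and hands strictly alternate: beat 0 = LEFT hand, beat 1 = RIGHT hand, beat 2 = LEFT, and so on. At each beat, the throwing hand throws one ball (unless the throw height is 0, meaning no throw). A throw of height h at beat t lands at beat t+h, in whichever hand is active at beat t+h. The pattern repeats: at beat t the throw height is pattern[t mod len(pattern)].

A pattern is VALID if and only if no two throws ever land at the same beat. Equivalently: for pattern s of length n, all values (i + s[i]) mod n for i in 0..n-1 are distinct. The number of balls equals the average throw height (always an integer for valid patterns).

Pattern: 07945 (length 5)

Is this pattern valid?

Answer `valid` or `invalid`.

Answer: valid

Derivation:
i=0: (i + s[i]) mod n = (0 + 0) mod 5 = 0
i=1: (i + s[i]) mod n = (1 + 7) mod 5 = 3
i=2: (i + s[i]) mod n = (2 + 9) mod 5 = 1
i=3: (i + s[i]) mod n = (3 + 4) mod 5 = 2
i=4: (i + s[i]) mod n = (4 + 5) mod 5 = 4
Residues: [0, 3, 1, 2, 4], distinct: True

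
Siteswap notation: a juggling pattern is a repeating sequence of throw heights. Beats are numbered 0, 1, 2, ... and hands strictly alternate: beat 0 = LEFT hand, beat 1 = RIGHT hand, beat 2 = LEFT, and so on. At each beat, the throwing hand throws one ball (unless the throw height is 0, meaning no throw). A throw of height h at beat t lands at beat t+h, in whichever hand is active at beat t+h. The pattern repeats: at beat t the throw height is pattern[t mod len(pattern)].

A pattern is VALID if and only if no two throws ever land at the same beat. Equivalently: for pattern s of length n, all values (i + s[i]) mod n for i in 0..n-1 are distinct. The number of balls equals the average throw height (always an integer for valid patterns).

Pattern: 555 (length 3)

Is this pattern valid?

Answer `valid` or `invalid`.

i=0: (i + s[i]) mod n = (0 + 5) mod 3 = 2
i=1: (i + s[i]) mod n = (1 + 5) mod 3 = 0
i=2: (i + s[i]) mod n = (2 + 5) mod 3 = 1
Residues: [2, 0, 1], distinct: True

Answer: valid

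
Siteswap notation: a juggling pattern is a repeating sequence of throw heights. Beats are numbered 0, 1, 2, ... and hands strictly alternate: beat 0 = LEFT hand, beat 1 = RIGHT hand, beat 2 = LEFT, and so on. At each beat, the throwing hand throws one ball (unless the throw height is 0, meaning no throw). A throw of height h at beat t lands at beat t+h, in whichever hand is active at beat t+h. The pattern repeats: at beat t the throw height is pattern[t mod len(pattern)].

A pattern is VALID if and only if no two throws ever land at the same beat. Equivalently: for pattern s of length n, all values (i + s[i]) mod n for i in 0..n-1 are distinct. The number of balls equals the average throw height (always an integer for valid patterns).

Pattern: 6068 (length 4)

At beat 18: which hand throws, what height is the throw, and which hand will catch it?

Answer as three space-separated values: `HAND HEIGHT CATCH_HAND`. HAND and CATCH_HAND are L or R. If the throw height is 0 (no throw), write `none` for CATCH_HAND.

Beat 18: 18 mod 2 = 0, so hand = L
Throw height = pattern[18 mod 4] = pattern[2] = 6
Lands at beat 18+6=24, 24 mod 2 = 0, so catch hand = L

Answer: L 6 L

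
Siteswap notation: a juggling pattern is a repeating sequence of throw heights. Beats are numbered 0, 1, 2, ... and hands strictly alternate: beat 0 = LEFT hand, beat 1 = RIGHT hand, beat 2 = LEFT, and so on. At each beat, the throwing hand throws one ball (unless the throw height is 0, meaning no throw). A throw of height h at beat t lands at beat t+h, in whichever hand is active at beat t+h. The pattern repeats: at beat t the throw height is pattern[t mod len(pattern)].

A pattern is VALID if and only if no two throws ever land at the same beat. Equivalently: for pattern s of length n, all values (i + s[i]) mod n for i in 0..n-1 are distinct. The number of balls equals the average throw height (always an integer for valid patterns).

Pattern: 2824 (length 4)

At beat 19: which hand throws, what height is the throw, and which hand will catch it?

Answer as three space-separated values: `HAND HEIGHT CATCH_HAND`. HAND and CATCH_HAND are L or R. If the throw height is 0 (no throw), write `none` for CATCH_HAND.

Beat 19: 19 mod 2 = 1, so hand = R
Throw height = pattern[19 mod 4] = pattern[3] = 4
Lands at beat 19+4=23, 23 mod 2 = 1, so catch hand = R

Answer: R 4 R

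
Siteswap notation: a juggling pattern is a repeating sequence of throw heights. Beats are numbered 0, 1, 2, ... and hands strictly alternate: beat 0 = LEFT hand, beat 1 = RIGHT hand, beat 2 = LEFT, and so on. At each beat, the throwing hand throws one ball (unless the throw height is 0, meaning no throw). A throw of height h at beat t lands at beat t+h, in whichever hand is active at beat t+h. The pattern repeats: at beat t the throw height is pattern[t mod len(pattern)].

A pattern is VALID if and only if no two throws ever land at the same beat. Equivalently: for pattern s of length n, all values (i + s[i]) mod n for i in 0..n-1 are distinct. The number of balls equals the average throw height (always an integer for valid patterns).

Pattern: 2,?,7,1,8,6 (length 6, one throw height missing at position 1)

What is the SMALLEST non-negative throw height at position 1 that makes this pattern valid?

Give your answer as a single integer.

Answer: 0

Derivation:
i=0: (0 + 2) mod 6 = 2
i=1: s[i]=? (unknown)
i=2: (2 + 7) mod 6 = 3
i=3: (3 + 1) mod 6 = 4
i=4: (4 + 8) mod 6 = 0
i=5: (5 + 6) mod 6 = 5
Known residues: [0, 2, 3, 4, 5]; need a permutation of 0..5, so missing residue r = 1
Need (1 + s) mod 6 = 1; smallest s = (1 - 1) mod 6 = 0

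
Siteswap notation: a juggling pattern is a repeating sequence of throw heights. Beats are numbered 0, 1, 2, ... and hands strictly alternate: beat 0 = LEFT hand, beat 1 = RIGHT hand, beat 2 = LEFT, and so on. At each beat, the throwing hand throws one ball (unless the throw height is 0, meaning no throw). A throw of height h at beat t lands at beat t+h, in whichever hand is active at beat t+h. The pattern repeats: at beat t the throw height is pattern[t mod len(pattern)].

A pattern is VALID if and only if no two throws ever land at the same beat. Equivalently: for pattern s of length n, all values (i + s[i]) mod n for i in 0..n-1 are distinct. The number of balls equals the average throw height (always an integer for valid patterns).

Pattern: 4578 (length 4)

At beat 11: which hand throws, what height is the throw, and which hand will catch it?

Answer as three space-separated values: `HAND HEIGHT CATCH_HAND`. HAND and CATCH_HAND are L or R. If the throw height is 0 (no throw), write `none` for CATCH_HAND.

Beat 11: 11 mod 2 = 1, so hand = R
Throw height = pattern[11 mod 4] = pattern[3] = 8
Lands at beat 11+8=19, 19 mod 2 = 1, so catch hand = R

Answer: R 8 R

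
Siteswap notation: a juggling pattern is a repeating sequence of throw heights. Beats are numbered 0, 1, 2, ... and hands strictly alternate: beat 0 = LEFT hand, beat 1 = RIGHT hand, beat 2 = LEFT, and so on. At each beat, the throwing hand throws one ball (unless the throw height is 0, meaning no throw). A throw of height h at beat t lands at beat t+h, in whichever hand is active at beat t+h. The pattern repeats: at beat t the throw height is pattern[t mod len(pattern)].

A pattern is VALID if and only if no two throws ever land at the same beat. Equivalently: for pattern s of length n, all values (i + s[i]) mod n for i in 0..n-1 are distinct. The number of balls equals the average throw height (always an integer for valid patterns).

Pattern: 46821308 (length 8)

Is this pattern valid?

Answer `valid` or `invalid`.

Answer: invalid

Derivation:
i=0: (i + s[i]) mod n = (0 + 4) mod 8 = 4
i=1: (i + s[i]) mod n = (1 + 6) mod 8 = 7
i=2: (i + s[i]) mod n = (2 + 8) mod 8 = 2
i=3: (i + s[i]) mod n = (3 + 2) mod 8 = 5
i=4: (i + s[i]) mod n = (4 + 1) mod 8 = 5
i=5: (i + s[i]) mod n = (5 + 3) mod 8 = 0
i=6: (i + s[i]) mod n = (6 + 0) mod 8 = 6
i=7: (i + s[i]) mod n = (7 + 8) mod 8 = 7
Residues: [4, 7, 2, 5, 5, 0, 6, 7], distinct: False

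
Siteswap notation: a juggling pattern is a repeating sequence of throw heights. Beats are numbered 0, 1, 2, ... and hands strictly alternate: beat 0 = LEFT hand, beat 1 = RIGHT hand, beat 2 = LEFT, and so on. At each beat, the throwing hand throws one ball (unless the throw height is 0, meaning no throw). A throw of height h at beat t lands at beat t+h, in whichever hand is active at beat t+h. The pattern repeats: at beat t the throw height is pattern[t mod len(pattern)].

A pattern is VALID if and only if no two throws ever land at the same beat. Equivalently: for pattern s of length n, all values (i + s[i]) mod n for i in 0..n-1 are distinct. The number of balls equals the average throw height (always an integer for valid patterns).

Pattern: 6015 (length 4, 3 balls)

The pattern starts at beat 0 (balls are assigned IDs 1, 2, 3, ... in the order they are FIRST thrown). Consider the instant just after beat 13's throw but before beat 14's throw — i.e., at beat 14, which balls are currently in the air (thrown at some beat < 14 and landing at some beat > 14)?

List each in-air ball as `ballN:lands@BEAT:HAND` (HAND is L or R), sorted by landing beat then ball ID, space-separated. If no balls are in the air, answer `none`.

Beat 0 (L): throw ball1 h=6 -> lands@6:L; in-air after throw: [b1@6:L]
Beat 2 (L): throw ball2 h=1 -> lands@3:R; in-air after throw: [b2@3:R b1@6:L]
Beat 3 (R): throw ball2 h=5 -> lands@8:L; in-air after throw: [b1@6:L b2@8:L]
Beat 4 (L): throw ball3 h=6 -> lands@10:L; in-air after throw: [b1@6:L b2@8:L b3@10:L]
Beat 6 (L): throw ball1 h=1 -> lands@7:R; in-air after throw: [b1@7:R b2@8:L b3@10:L]
Beat 7 (R): throw ball1 h=5 -> lands@12:L; in-air after throw: [b2@8:L b3@10:L b1@12:L]
Beat 8 (L): throw ball2 h=6 -> lands@14:L; in-air after throw: [b3@10:L b1@12:L b2@14:L]
Beat 10 (L): throw ball3 h=1 -> lands@11:R; in-air after throw: [b3@11:R b1@12:L b2@14:L]
Beat 11 (R): throw ball3 h=5 -> lands@16:L; in-air after throw: [b1@12:L b2@14:L b3@16:L]
Beat 12 (L): throw ball1 h=6 -> lands@18:L; in-air after throw: [b2@14:L b3@16:L b1@18:L]
Beat 14 (L): throw ball2 h=1 -> lands@15:R; in-air after throw: [b2@15:R b3@16:L b1@18:L]

Answer: ball3:lands@16:L ball1:lands@18:L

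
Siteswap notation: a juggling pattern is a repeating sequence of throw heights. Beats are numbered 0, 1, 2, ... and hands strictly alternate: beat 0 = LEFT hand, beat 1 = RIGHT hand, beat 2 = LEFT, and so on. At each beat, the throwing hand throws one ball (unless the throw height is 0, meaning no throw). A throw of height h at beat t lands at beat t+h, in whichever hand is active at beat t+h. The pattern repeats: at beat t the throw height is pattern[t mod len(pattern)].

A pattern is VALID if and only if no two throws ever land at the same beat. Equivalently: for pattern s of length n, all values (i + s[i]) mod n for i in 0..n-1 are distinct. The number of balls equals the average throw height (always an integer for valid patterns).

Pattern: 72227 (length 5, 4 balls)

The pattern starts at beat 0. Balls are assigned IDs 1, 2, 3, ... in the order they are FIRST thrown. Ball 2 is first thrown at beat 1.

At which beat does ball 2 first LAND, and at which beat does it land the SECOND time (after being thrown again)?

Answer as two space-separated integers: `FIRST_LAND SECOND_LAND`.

Beat 0 (L): throw ball1 h=7 -> lands@7:R; in-air after throw: [b1@7:R]
Beat 1 (R): throw ball2 h=2 -> lands@3:R; in-air after throw: [b2@3:R b1@7:R]
Beat 2 (L): throw ball3 h=2 -> lands@4:L; in-air after throw: [b2@3:R b3@4:L b1@7:R]
Beat 3 (R): throw ball2 h=2 -> lands@5:R; in-air after throw: [b3@4:L b2@5:R b1@7:R]
Beat 4 (L): throw ball3 h=7 -> lands@11:R; in-air after throw: [b2@5:R b1@7:R b3@11:R]
Beat 5 (R): throw ball2 h=7 -> lands@12:L; in-air after throw: [b1@7:R b3@11:R b2@12:L]
Ball 2: thrown@1 h=2 -> first land @3; rethrown@3 h=2 -> second land @5

Answer: 3 5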